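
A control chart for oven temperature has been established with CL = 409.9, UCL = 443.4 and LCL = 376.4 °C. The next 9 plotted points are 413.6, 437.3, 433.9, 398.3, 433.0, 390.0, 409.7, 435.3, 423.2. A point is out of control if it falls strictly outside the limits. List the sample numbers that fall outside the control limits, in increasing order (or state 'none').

none

All 9 points lie within [376.4, 443.4].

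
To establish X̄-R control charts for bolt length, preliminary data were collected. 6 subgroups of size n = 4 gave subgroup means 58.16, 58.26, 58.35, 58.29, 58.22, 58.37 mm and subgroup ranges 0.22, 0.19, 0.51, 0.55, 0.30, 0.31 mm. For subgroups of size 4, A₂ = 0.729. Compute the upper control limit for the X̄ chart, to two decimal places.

X̄̄ = (58.16 + 58.26 + 58.35 + 58.29 + 58.22 + 58.37) / 6 = 349.6500 / 6 = 58.2750
R̄ = (0.22 + 0.19 + 0.51 + 0.55 + 0.30 + 0.31) / 6 = 2.0800 / 6 = 0.3467
UCL = X̄̄ + A₂·R̄ = 58.2750 + 0.729 × 0.3467 = 58.5277

58.53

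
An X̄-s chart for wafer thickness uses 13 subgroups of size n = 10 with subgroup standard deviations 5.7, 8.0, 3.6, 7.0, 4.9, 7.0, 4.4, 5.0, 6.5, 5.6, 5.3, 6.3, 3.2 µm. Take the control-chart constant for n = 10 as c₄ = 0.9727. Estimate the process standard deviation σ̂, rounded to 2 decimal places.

s̄ = (5.7 + 8.0 + 3.6 + 7.0 + 4.9 + 7.0 + 4.4 + 5.0 + 6.5 + 5.6 + 5.3 + 6.3 + 3.2) / 13 = 5.5769
σ̂ = s̄ / c₄ = 5.5769 / 0.9727 = 5.7334

5.73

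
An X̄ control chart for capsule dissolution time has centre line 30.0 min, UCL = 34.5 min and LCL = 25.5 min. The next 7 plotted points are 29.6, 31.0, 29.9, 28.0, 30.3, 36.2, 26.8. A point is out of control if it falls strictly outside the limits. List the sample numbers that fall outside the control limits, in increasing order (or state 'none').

Compare each point to [25.5, 34.5]: sample 6 = 36.2 > UCL.

6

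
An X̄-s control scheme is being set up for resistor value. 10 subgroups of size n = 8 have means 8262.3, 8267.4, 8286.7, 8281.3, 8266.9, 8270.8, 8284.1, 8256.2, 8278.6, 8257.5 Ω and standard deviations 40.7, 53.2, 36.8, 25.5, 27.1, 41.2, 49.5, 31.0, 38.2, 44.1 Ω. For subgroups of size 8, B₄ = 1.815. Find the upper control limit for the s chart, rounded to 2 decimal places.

70.29

s̄ = (40.7 + 53.2 + 36.8 + 25.5 + 27.1 + 41.2 + 49.5 + 31.0 + 38.2 + 44.1) / 10 = 38.7300
UCL_s = B₄·s̄ = 1.815 × 38.7300 = 70.2950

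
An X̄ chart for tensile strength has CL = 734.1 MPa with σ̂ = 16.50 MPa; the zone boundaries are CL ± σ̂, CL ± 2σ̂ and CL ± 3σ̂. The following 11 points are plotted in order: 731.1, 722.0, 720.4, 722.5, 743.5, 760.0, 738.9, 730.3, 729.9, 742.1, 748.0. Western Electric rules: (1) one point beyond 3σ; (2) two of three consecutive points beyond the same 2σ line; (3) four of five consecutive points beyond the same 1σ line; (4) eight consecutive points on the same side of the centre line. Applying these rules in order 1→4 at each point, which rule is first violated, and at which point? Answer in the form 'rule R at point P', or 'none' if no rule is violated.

Zone of each point (C = within 1σ̂, B = 1σ̂–2σ̂, A = 2σ̂–3σ̂, * = beyond 3σ̂; sign = side of CL): 1:-C, 2:-C, 3:-C, 4:-C, 5:+C, 6:+B, 7:+C, 8:-C, 9:-C, 10:+C, 11:+C
No rule fires across all 11 points.

none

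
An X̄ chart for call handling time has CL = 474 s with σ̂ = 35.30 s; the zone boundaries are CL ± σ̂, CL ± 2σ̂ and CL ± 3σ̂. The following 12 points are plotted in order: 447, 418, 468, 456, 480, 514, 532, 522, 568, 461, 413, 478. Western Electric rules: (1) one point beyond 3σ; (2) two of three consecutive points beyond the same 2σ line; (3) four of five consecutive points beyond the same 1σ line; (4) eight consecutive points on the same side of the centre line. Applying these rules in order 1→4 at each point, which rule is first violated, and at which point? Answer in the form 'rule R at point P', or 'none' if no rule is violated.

Zone of each point (C = within 1σ̂, B = 1σ̂–2σ̂, A = 2σ̂–3σ̂, * = beyond 3σ̂; sign = side of CL): 1:-C, 2:-B, 3:-C, 4:-C, 5:+C, 6:+B, 7:+B, 8:+B, 9:+A, 10:-C, 11:-B, 12:+C
Rule 3 (four of five consecutive points beyond the same 1σ limit) is satisfied at point 9.

rule 3 at point 9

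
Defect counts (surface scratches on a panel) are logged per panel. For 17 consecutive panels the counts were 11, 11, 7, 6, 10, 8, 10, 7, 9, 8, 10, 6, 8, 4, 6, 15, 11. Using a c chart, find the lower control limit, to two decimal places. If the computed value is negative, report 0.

0.00

c̄ = (11 + 11 + 7 + 6 + 10 + 8 + 10 + 7 + 9 + 8 + 10 + 6 + 8 + 4 + 6 + 15 + 11) / 17 = 147 / 17 = 8.6471
LCL = c̄ − 3√c̄ = 8.6471 − 3 × 2.9406 = -0.1747 → 0 (cannot be negative)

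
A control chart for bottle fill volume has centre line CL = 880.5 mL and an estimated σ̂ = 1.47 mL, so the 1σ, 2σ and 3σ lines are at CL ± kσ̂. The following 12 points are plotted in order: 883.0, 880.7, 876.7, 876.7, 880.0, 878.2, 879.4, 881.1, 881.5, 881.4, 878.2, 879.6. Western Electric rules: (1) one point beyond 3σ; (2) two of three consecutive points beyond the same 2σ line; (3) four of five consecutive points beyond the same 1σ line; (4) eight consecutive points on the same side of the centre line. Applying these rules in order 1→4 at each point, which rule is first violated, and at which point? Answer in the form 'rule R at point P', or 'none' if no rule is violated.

Zone of each point (C = within 1σ̂, B = 1σ̂–2σ̂, A = 2σ̂–3σ̂, * = beyond 3σ̂; sign = side of CL): 1:+B, 2:+C, 3:-A, 4:-A, 5:-C, 6:-B, 7:-C, 8:+C, 9:+C, 10:+C, 11:-B, 12:-C
Rule 2 (two of three consecutive points beyond the same 2σ limit) is satisfied at point 4.

rule 2 at point 4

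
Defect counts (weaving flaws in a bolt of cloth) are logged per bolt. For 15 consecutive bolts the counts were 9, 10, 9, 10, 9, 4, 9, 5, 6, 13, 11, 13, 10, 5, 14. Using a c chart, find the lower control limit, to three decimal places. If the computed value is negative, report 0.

0.067

c̄ = (9 + 10 + 9 + 10 + 9 + 4 + 9 + 5 + 6 + 13 + 11 + 13 + 10 + 5 + 14) / 15 = 137 / 15 = 9.1333
LCL = c̄ − 3√c̄ = 9.1333 − 3 × 3.0221 = 0.0669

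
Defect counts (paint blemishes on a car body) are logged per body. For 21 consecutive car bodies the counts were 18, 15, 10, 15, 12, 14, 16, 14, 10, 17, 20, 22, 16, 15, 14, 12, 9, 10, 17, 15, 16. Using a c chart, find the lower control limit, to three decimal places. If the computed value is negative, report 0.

c̄ = (18 + 15 + 10 + 15 + 12 + 14 + 16 + 14 + 10 + 17 + 20 + 22 + 16 + 15 + 14 + 12 + 9 + 10 + 17 + 15 + 16) / 21 = 307 / 21 = 14.6190
LCL = c̄ − 3√c̄ = 14.6190 − 3 × 3.8235 = 3.1486

3.149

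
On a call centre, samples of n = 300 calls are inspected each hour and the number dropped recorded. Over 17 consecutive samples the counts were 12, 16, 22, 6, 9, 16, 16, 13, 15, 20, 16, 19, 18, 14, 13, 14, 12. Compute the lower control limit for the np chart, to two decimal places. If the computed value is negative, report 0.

3.52

p̄ = Σdᵢ / (k·n) = 251 / (17 × 300) = 0.04922
LCL = np̄ − 3·√(np̄(1−p̄)) = 14.7647 − 3 × 3.7467 = 3.5245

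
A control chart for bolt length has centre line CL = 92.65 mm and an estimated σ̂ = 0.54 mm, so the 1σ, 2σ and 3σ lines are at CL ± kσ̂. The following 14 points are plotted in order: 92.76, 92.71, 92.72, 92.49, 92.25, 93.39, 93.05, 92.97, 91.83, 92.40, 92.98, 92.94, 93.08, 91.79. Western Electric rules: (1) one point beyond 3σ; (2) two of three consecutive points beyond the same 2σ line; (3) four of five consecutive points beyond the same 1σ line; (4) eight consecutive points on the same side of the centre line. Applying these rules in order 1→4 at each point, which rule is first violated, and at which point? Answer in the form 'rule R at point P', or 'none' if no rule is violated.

Zone of each point (C = within 1σ̂, B = 1σ̂–2σ̂, A = 2σ̂–3σ̂, * = beyond 3σ̂; sign = side of CL): 1:+C, 2:+C, 3:+C, 4:-C, 5:-C, 6:+B, 7:+C, 8:+C, 9:-B, 10:-C, 11:+C, 12:+C, 13:+C, 14:-B
No rule fires across all 14 points.

none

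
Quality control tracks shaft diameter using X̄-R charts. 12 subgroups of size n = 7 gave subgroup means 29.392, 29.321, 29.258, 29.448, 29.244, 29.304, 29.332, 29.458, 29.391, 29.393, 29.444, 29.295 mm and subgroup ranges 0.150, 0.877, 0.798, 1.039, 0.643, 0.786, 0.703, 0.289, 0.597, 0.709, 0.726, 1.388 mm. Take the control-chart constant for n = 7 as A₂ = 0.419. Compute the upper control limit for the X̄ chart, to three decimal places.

X̄̄ = (29.392 + 29.321 + 29.258 + 29.448 + 29.244 + 29.304 + 29.332 + 29.458 + 29.391 + 29.393 + 29.444 + 29.295) / 12 = 352.2800 / 12 = 29.3567
R̄ = (0.150 + 0.877 + 0.798 + 1.039 + 0.643 + 0.786 + 0.703 + 0.289 + 0.597 + 0.709 + 0.726 + 1.388) / 12 = 8.7050 / 12 = 0.7254
UCL = X̄̄ + A₂·R̄ = 29.3567 + 0.419 × 0.7254 = 29.6606

29.661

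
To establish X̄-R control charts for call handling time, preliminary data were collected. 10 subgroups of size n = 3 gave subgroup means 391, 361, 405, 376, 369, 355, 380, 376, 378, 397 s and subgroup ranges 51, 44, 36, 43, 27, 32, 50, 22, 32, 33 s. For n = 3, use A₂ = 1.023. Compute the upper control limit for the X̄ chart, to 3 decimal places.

416.651

X̄̄ = (391 + 361 + 405 + 376 + 369 + 355 + 380 + 376 + 378 + 397) / 10 = 3788.0000 / 10 = 378.8000
R̄ = (51 + 44 + 36 + 43 + 27 + 32 + 50 + 22 + 32 + 33) / 10 = 370.0000 / 10 = 37.0000
UCL = X̄̄ + A₂·R̄ = 378.8000 + 1.023 × 37.0000 = 416.6510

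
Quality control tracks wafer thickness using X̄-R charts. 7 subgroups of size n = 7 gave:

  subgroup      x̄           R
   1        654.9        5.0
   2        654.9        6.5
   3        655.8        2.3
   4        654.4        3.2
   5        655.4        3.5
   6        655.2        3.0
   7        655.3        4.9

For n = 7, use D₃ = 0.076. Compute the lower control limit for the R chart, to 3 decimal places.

R̄ = (5.0 + 6.5 + 2.3 + 3.2 + 3.5 + 3.0 + 4.9) / 7 = 28.4000 / 7 = 4.0571
LCL_R = D₃·R̄ = 0.076 × 4.0571 = 0.3083

0.308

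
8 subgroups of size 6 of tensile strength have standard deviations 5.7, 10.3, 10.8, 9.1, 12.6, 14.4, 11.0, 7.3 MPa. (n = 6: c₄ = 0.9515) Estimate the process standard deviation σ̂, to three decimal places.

s̄ = (5.7 + 10.3 + 10.8 + 9.1 + 12.6 + 14.4 + 11.0 + 7.3) / 8 = 10.1500
σ̂ = s̄ / c₄ = 10.1500 / 0.9515 = 10.6674

10.667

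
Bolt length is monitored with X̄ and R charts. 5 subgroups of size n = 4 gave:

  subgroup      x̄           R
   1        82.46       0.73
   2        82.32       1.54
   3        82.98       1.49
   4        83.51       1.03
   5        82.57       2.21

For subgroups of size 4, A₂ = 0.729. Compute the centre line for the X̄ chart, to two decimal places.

82.77

X̄̄ = (82.46 + 82.32 + 82.98 + 83.51 + 82.57) / 5 = 413.8400 / 5 = 82.7680
CL = X̄̄ = 82.7680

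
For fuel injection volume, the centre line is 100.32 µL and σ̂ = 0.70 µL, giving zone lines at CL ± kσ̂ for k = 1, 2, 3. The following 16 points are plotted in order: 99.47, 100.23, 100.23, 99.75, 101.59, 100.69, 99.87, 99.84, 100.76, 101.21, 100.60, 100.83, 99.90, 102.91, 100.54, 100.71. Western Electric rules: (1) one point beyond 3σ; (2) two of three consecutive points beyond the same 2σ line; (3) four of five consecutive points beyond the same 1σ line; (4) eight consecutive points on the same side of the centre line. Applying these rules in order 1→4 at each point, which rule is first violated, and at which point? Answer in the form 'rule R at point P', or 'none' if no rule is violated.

Zone of each point (C = within 1σ̂, B = 1σ̂–2σ̂, A = 2σ̂–3σ̂, * = beyond 3σ̂; sign = side of CL): 1:-B, 2:-C, 3:-C, 4:-C, 5:+B, 6:+C, 7:-C, 8:-C, 9:+C, 10:+B, 11:+C, 12:+C, 13:-C, 14:+*, 15:+C, 16:+C
Rule 1 (one point beyond the 3σ limits) is satisfied at point 14.

rule 1 at point 14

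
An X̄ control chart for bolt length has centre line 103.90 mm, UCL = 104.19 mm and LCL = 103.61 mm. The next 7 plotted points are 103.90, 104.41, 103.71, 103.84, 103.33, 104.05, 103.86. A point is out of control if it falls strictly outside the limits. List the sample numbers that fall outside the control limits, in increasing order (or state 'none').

2, 5

Compare each point to [103.61, 104.19]: sample 2 = 104.41 > UCL; sample 5 = 103.33 < LCL.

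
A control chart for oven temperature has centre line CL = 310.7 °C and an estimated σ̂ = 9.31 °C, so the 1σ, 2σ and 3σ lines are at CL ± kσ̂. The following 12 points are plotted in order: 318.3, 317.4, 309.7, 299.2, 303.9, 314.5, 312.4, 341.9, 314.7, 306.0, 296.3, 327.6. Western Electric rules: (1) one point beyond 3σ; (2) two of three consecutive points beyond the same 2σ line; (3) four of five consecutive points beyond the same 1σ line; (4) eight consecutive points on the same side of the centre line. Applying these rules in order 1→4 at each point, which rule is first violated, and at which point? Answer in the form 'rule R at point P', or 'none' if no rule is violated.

rule 1 at point 8

Zone of each point (C = within 1σ̂, B = 1σ̂–2σ̂, A = 2σ̂–3σ̂, * = beyond 3σ̂; sign = side of CL): 1:+C, 2:+C, 3:-C, 4:-B, 5:-C, 6:+C, 7:+C, 8:+*, 9:+C, 10:-C, 11:-B, 12:+B
Rule 1 (one point beyond the 3σ limits) is satisfied at point 8.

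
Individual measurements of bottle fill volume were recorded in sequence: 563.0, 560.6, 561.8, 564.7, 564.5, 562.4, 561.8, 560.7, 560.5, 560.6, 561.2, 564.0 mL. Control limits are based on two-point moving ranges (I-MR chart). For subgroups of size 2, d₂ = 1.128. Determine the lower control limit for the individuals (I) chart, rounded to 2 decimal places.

X̄ = (563.0 + 560.6 + 561.8 + 564.7 + 564.5 + 562.4 + 561.8 + 560.7 + 560.5 + 560.6 + 561.2 + 564.0) / 12 = 562.1500
Moving ranges: 2.4, 1.2, 2.9, 0.2, 2.1, 0.6, 1.1, 0.2, 0.1, 0.6, 2.8; M̄R̄ = 14.2000 / 11 = 1.2909
LCL = X̄ − 3·M̄R̄/d₂ = 562.1500 − 3 × 1.2909 / 1.128 = 558.7167

558.72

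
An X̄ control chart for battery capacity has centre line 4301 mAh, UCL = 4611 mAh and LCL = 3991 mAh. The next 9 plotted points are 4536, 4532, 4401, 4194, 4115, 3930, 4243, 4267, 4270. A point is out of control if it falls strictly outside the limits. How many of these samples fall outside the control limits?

Compare each point to [3991, 4611]: sample 6 = 3930 < LCL.

1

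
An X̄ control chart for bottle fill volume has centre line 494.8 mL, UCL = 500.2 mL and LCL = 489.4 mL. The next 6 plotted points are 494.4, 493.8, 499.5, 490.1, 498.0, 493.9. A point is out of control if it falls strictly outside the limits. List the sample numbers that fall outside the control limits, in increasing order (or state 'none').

none

All 6 points lie within [489.4, 500.2].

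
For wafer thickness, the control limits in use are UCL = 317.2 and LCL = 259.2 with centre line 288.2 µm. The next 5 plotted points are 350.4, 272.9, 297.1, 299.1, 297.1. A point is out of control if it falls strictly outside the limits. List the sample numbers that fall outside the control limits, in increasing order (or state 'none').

Compare each point to [259.2, 317.2]: sample 1 = 350.4 > UCL.

1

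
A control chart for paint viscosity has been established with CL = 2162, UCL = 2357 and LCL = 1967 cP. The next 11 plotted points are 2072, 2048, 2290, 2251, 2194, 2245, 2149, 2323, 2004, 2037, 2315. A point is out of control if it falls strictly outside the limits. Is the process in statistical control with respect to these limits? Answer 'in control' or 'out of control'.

All 11 points lie within [1967, 2357].

in control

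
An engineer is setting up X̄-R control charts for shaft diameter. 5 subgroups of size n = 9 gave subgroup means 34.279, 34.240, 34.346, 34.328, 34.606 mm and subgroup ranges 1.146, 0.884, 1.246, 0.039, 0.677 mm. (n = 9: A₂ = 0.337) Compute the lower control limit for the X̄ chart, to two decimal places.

34.09

X̄̄ = (34.279 + 34.240 + 34.346 + 34.328 + 34.606) / 5 = 171.7990 / 5 = 34.3598
R̄ = (1.146 + 0.884 + 1.246 + 0.039 + 0.677) / 5 = 3.9920 / 5 = 0.7984
LCL = X̄̄ − A₂·R̄ = 34.3598 − 0.337 × 0.7984 = 34.0907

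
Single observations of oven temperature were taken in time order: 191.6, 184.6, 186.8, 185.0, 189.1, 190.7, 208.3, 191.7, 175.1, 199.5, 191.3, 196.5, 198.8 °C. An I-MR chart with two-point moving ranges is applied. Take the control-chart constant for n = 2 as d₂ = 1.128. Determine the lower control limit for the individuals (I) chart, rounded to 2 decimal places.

X̄ = (191.6 + 184.6 + 186.8 + 185.0 + 189.1 + 190.7 + 208.3 + 191.7 + 175.1 + 199.5 + 191.3 + 196.5 + 198.8) / 13 = 191.4615
Moving ranges: 7.0, 2.2, 1.8, 4.1, 1.6, 17.6, 16.6, 16.6, 24.4, 8.2, 5.2, 2.3; M̄R̄ = 107.6000 / 12 = 8.9667
LCL = X̄ − 3·M̄R̄/d₂ = 191.4615 − 3 × 8.9667 / 1.128 = 167.6140

167.61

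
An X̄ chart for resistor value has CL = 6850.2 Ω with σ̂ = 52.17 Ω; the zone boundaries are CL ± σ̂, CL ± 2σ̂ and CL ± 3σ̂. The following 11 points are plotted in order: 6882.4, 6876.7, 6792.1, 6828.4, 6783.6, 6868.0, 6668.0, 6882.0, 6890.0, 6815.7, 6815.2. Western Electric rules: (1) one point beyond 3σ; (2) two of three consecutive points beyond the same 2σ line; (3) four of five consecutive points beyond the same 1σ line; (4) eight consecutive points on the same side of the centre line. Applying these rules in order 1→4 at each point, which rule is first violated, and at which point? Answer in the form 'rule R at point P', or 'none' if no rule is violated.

rule 1 at point 7

Zone of each point (C = within 1σ̂, B = 1σ̂–2σ̂, A = 2σ̂–3σ̂, * = beyond 3σ̂; sign = side of CL): 1:+C, 2:+C, 3:-B, 4:-C, 5:-B, 6:+C, 7:-*, 8:+C, 9:+C, 10:-C, 11:-C
Rule 1 (one point beyond the 3σ limits) is satisfied at point 7.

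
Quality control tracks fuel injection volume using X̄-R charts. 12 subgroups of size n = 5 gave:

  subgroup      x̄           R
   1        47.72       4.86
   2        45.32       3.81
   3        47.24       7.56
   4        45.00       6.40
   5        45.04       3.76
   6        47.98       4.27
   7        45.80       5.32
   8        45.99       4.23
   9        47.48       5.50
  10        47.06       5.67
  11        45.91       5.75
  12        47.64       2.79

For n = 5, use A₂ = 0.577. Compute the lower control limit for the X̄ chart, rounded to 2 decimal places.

43.63

X̄̄ = (47.72 + 45.32 + 47.24 + 45.00 + 45.04 + 47.98 + 45.80 + 45.99 + 47.48 + 47.06 + 45.91 + 47.64) / 12 = 558.1800 / 12 = 46.5150
R̄ = (4.86 + 3.81 + 7.56 + 6.40 + 3.76 + 4.27 + 5.32 + 4.23 + 5.50 + 5.67 + 5.75 + 2.79) / 12 = 59.9200 / 12 = 4.9933
LCL = X̄̄ − A₂·R̄ = 46.5150 − 0.577 × 4.9933 = 43.6338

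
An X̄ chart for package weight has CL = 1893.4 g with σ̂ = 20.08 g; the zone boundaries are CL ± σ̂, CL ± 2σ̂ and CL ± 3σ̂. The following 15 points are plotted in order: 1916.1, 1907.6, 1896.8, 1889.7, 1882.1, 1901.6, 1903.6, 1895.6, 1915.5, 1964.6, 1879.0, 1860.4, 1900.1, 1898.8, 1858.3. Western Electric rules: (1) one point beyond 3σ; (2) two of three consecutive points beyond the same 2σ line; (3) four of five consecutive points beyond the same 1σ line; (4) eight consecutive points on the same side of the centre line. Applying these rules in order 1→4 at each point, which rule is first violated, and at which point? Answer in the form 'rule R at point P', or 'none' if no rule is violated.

rule 1 at point 10

Zone of each point (C = within 1σ̂, B = 1σ̂–2σ̂, A = 2σ̂–3σ̂, * = beyond 3σ̂; sign = side of CL): 1:+B, 2:+C, 3:+C, 4:-C, 5:-C, 6:+C, 7:+C, 8:+C, 9:+B, 10:+*, 11:-C, 12:-B, 13:+C, 14:+C, 15:-B
Rule 1 (one point beyond the 3σ limits) is satisfied at point 10.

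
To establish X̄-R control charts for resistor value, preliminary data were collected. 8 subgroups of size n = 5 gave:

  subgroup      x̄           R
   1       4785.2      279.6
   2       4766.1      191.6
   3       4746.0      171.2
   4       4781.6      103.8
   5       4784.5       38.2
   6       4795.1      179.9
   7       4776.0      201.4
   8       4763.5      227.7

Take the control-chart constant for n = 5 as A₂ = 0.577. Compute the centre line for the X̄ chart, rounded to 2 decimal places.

X̄̄ = (4785.2 + 4766.1 + 4746.0 + 4781.6 + 4784.5 + 4795.1 + 4776.0 + 4763.5) / 8 = 38198.0000 / 8 = 4774.7500
CL = X̄̄ = 4774.7500

4774.75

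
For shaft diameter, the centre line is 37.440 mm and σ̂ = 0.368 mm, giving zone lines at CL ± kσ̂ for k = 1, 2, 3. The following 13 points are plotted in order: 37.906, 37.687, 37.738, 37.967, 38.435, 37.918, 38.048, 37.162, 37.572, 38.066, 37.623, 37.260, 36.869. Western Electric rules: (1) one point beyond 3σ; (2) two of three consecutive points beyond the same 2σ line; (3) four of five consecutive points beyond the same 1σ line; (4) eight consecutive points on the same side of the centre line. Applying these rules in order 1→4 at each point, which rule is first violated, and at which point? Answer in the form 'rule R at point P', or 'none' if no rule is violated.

rule 3 at point 7

Zone of each point (C = within 1σ̂, B = 1σ̂–2σ̂, A = 2σ̂–3σ̂, * = beyond 3σ̂; sign = side of CL): 1:+B, 2:+C, 3:+C, 4:+B, 5:+A, 6:+B, 7:+B, 8:-C, 9:+C, 10:+B, 11:+C, 12:-C, 13:-B
Rule 3 (four of five consecutive points beyond the same 1σ limit) is satisfied at point 7.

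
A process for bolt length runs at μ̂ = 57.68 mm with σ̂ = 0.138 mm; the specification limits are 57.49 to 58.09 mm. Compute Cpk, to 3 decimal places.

0.459

Cpu = (USL − μ̂) / (3σ̂) = (58.09 − 57.68) / (3 × 0.138) = 0.9903; Cpl = (μ̂ − LSL) / (3σ̂) = (57.68 − 57.49) / (3 × 0.138) = 0.4589; Cpk = min(Cpu, Cpl) = 0.4589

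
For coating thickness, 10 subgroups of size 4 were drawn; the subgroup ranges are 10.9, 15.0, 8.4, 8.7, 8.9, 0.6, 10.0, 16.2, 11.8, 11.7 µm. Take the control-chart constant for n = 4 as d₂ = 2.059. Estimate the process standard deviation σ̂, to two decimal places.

R̄ = (10.9 + 15.0 + 8.4 + 8.7 + 8.9 + 0.6 + 10.0 + 16.2 + 11.8 + 11.7) / 10 = 10.2200
σ̂ = R̄ / d₂ = 10.2200 / 2.059 = 4.9636

4.96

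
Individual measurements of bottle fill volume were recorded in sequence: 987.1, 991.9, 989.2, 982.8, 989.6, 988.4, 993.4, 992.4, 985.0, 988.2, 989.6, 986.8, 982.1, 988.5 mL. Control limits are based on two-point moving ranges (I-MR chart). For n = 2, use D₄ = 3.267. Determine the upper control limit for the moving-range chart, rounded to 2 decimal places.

13.52

Moving ranges: 4.8, 2.7, 6.4, 6.8, 1.2, 5.0, 1.0, 7.4, 3.2, 1.4, 2.8, 4.7, 6.4; M̄R̄ = 53.8000 / 13 = 4.1385
UCL_MR = D₄·M̄R̄ = 3.267 × 4.1385 = 13.5204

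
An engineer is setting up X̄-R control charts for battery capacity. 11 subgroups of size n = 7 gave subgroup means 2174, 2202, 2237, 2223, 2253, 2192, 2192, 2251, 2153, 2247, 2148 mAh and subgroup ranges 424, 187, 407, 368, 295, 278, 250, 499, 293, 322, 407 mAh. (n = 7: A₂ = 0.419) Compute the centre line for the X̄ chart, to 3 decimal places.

2206.545

X̄̄ = (2174 + 2202 + 2237 + 2223 + 2253 + 2192 + 2192 + 2251 + 2153 + 2247 + 2148) / 11 = 24272.0000 / 11 = 2206.5455
CL = X̄̄ = 2206.5455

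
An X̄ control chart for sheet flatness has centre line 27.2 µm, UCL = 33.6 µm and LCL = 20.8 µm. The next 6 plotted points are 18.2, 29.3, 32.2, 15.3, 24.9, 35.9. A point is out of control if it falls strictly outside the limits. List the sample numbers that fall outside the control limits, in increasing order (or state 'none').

1, 4, 6

Compare each point to [20.8, 33.6]: sample 1 = 18.2 < LCL; sample 4 = 15.3 < LCL; sample 6 = 35.9 > UCL.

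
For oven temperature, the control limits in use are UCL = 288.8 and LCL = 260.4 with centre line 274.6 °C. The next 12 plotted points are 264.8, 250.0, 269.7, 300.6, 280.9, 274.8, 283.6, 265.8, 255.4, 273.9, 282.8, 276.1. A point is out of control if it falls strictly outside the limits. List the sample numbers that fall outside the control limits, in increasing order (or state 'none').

Compare each point to [260.4, 288.8]: sample 2 = 250.0 < LCL; sample 4 = 300.6 > UCL; sample 9 = 255.4 < LCL.

2, 4, 9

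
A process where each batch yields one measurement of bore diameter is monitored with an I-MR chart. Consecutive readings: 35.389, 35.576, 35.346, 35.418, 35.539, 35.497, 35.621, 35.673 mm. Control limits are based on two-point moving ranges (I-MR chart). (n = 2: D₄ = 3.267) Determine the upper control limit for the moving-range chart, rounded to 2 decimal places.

0.39

Moving ranges: 0.187, 0.230, 0.072, 0.121, 0.042, 0.124, 0.052; M̄R̄ = 0.8280 / 7 = 0.1183
UCL_MR = D₄·M̄R̄ = 3.267 × 0.1183 = 0.3864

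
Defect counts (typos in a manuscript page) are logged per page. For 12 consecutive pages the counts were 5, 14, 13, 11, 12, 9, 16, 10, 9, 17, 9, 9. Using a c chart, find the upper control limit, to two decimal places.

c̄ = (5 + 14 + 13 + 11 + 12 + 9 + 16 + 10 + 9 + 17 + 9 + 9) / 12 = 134 / 12 = 11.1667
UCL = c̄ + 3√c̄ = 11.1667 + 3 × √11.1667 = 11.1667 + 3 × 3.3417 = 21.1916

21.19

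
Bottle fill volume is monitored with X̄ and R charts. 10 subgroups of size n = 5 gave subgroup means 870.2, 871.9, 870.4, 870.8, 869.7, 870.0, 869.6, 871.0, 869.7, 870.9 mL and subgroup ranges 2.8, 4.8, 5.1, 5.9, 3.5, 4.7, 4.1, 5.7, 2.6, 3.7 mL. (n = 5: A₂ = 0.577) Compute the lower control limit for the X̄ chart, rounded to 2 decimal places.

X̄̄ = (870.2 + 871.9 + 870.4 + 870.8 + 869.7 + 870.0 + 869.6 + 871.0 + 869.7 + 870.9) / 10 = 8704.2000 / 10 = 870.4200
R̄ = (2.8 + 4.8 + 5.1 + 5.9 + 3.5 + 4.7 + 4.1 + 5.7 + 2.6 + 3.7) / 10 = 42.9000 / 10 = 4.2900
LCL = X̄̄ − A₂·R̄ = 870.4200 − 0.577 × 4.2900 = 867.9447

867.94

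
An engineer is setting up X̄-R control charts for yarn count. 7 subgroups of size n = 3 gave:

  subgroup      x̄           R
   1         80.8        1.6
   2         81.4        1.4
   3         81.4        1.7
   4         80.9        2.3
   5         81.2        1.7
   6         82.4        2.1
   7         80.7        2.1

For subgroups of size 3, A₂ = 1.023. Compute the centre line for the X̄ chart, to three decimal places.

81.257

X̄̄ = (80.8 + 81.4 + 81.4 + 80.9 + 81.2 + 82.4 + 80.7) / 7 = 568.8000 / 7 = 81.2571
CL = X̄̄ = 81.2571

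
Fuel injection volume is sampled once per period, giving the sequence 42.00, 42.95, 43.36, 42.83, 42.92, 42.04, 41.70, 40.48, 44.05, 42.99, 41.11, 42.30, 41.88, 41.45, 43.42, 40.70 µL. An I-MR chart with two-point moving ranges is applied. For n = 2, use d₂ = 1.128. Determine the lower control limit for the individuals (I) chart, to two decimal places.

X̄ = (42.00 + 42.95 + 43.36 + 42.83 + 42.92 + 42.04 + 41.70 + 40.48 + 44.05 + 42.99 + 41.11 + 42.30 + 41.88 + 41.45 + 43.42 + 40.70) / 16 = 42.2613
Moving ranges: 0.95, 0.41, 0.53, 0.09, 0.88, 0.34, 1.22, 3.57, 1.06, 1.88, 1.19, 0.42, 0.43, 1.97, 2.72; M̄R̄ = 17.6600 / 15 = 1.1773
LCL = X̄ − 3·M̄R̄/d₂ = 42.2613 − 3 × 1.1773 / 1.128 = 39.1300

39.13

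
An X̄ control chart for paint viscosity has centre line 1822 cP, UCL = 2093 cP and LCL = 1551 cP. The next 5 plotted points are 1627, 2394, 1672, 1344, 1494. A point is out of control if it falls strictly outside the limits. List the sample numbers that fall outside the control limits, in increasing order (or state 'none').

Compare each point to [1551, 2093]: sample 2 = 2394 > UCL; sample 4 = 1344 < LCL; sample 5 = 1494 < LCL.

2, 4, 5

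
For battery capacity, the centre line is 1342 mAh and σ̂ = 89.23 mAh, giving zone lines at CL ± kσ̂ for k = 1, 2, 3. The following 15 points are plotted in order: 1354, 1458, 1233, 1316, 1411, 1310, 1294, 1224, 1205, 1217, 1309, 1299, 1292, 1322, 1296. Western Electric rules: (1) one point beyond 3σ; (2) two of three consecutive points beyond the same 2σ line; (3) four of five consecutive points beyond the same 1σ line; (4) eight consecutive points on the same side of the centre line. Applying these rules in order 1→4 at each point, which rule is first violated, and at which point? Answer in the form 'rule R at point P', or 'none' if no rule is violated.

rule 4 at point 13

Zone of each point (C = within 1σ̂, B = 1σ̂–2σ̂, A = 2σ̂–3σ̂, * = beyond 3σ̂; sign = side of CL): 1:+C, 2:+B, 3:-B, 4:-C, 5:+C, 6:-C, 7:-C, 8:-B, 9:-B, 10:-B, 11:-C, 12:-C, 13:-C, 14:-C, 15:-C
Rule 4 (eight consecutive points on the same side of the centre line) is satisfied at point 13.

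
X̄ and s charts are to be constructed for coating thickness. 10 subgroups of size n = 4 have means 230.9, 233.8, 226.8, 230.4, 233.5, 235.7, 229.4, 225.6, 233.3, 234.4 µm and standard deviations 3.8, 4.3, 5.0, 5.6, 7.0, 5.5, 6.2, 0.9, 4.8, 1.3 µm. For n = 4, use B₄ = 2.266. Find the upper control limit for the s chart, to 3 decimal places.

10.061

s̄ = (3.8 + 4.3 + 5.0 + 5.6 + 7.0 + 5.5 + 6.2 + 0.9 + 4.8 + 1.3) / 10 = 4.4400
UCL_s = B₄·s̄ = 2.266 × 4.4400 = 10.0610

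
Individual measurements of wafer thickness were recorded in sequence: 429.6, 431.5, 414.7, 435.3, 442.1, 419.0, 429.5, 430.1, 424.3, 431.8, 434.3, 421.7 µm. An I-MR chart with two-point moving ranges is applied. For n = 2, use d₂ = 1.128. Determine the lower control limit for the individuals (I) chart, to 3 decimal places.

402.377

X̄ = (429.6 + 431.5 + 414.7 + 435.3 + 442.1 + 419.0 + 429.5 + 430.1 + 424.3 + 431.8 + 434.3 + 421.7) / 12 = 428.6583
Moving ranges: 1.9, 16.8, 20.6, 6.8, 23.1, 10.5, 0.6, 5.8, 7.5, 2.5, 12.6; M̄R̄ = 108.7000 / 11 = 9.8818
LCL = X̄ − 3·M̄R̄/d₂ = 428.6583 − 3 × 9.8818 / 1.128 = 402.3769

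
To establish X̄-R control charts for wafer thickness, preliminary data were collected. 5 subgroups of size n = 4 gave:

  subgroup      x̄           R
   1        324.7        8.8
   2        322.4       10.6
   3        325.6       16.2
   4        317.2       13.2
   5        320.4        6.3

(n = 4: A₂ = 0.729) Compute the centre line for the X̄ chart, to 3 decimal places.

322.060

X̄̄ = (324.7 + 322.4 + 325.6 + 317.2 + 320.4) / 5 = 1610.3000 / 5 = 322.0600
CL = X̄̄ = 322.0600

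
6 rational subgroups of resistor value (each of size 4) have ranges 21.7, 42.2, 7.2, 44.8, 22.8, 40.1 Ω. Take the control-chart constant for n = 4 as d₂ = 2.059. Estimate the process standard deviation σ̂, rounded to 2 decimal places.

R̄ = (21.7 + 42.2 + 7.2 + 44.8 + 22.8 + 40.1) / 6 = 29.8000
σ̂ = R̄ / d₂ = 29.8000 / 2.059 = 14.4730

14.47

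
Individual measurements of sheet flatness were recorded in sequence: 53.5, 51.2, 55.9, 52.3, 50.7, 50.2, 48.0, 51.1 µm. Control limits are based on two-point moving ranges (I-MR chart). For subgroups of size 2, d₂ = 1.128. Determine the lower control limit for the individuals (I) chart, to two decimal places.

X̄ = (53.5 + 51.2 + 55.9 + 52.3 + 50.7 + 50.2 + 48.0 + 51.1) / 8 = 51.6125
Moving ranges: 2.3, 4.7, 3.6, 1.6, 0.5, 2.2, 3.1; M̄R̄ = 18.0000 / 7 = 2.5714
LCL = X̄ − 3·M̄R̄/d₂ = 51.6125 − 3 × 2.5714 / 1.128 = 44.7736

44.77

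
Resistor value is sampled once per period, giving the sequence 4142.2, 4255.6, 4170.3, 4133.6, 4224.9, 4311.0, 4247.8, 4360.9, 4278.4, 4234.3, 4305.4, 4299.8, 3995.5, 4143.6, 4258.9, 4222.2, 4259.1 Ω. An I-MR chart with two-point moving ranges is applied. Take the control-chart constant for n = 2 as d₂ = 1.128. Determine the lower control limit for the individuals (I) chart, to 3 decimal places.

X̄ = (4142.2 + 4255.6 + 4170.3 + 4133.6 + 4224.9 + 4311.0 + 4247.8 + 4360.9 + 4278.4 + 4234.3 + 4305.4 + 4299.8 + 3995.5 + 4143.6 + 4258.9 + 4222.2 + 4259.1) / 17 = 4226.0882
Moving ranges: 113.4, 85.3, 36.7, 91.3, 86.1, 63.2, 113.1, 82.5, 44.1, 71.1, 5.6, 304.3, 148.1, 115.3, 36.7, 36.9; M̄R̄ = 1433.7000 / 16 = 89.6063
LCL = X̄ − 3·M̄R̄/d₂ = 4226.0882 − 3 × 89.6063 / 1.128 = 3987.7737

3987.774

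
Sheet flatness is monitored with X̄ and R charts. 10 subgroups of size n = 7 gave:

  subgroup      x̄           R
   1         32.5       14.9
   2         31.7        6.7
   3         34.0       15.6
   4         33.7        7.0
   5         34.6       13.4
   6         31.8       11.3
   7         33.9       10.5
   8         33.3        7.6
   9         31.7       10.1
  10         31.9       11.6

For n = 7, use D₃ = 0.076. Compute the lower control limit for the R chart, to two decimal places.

0.83

R̄ = (14.9 + 6.7 + 15.6 + 7.0 + 13.4 + 11.3 + 10.5 + 7.6 + 10.1 + 11.6) / 10 = 108.7000 / 10 = 10.8700
LCL_R = D₃·R̄ = 0.076 × 10.8700 = 0.8261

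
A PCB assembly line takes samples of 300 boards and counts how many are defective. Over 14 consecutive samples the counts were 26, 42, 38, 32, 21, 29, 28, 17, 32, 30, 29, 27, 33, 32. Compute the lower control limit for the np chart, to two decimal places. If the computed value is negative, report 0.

14.19

p̄ = Σdᵢ / (k·n) = 416 / (14 × 300) = 0.09905
LCL = np̄ − 3·√(np̄(1−p̄)) = 29.7143 − 3 × 5.1741 = 14.1920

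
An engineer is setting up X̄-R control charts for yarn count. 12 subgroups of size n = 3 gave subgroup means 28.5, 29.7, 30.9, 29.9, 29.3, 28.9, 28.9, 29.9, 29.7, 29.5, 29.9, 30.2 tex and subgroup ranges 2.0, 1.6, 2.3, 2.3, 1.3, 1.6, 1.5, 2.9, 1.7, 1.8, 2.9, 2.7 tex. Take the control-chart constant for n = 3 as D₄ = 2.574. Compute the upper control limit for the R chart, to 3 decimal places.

5.277

R̄ = (2.0 + 1.6 + 2.3 + 2.3 + 1.3 + 1.6 + 1.5 + 2.9 + 1.7 + 1.8 + 2.9 + 2.7) / 12 = 24.6000 / 12 = 2.0500
UCL_R = D₄·R̄ = 2.574 × 2.0500 = 5.2767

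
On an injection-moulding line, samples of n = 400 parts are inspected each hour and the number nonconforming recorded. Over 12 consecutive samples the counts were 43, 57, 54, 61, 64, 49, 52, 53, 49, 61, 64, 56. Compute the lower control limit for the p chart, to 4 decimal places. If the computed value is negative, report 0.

p̄ = Σdᵢ / (k·n) = 663 / (12 × 400) = 0.13812
LCL = p̄ − 3·√(p̄(1−p̄)/n) = 0.13812 − 3 × 0.01725 = 0.08637

0.0864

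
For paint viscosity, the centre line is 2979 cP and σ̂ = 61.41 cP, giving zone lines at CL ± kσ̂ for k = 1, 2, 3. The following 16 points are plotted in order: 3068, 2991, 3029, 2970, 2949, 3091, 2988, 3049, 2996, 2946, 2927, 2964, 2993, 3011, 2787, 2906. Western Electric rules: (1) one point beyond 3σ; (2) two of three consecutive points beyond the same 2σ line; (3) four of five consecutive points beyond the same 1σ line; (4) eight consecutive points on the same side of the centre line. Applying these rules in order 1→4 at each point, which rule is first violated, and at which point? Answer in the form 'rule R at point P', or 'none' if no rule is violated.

rule 1 at point 15

Zone of each point (C = within 1σ̂, B = 1σ̂–2σ̂, A = 2σ̂–3σ̂, * = beyond 3σ̂; sign = side of CL): 1:+B, 2:+C, 3:+C, 4:-C, 5:-C, 6:+B, 7:+C, 8:+B, 9:+C, 10:-C, 11:-C, 12:-C, 13:+C, 14:+C, 15:-*, 16:-B
Rule 1 (one point beyond the 3σ limits) is satisfied at point 15.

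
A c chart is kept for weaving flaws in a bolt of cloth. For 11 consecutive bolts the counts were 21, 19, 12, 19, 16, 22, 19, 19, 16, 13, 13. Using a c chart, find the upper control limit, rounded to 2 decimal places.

29.62

c̄ = (21 + 19 + 12 + 19 + 16 + 22 + 19 + 19 + 16 + 13 + 13) / 11 = 189 / 11 = 17.1818
UCL = c̄ + 3√c̄ = 17.1818 + 3 × √17.1818 = 17.1818 + 3 × 4.1451 = 29.6171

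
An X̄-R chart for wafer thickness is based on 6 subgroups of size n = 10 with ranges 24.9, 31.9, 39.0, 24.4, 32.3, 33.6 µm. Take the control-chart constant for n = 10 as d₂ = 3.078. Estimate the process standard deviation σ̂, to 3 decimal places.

10.077

R̄ = (24.9 + 31.9 + 39.0 + 24.4 + 32.3 + 33.6) / 6 = 31.0167
σ̂ = R̄ / d₂ = 31.0167 / 3.078 = 10.0769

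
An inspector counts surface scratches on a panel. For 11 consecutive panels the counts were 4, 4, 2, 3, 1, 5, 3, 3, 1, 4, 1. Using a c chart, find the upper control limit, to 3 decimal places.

7.854

c̄ = (4 + 4 + 2 + 3 + 1 + 5 + 3 + 3 + 1 + 4 + 1) / 11 = 31 / 11 = 2.8182
UCL = c̄ + 3√c̄ = 2.8182 + 3 × √2.8182 = 2.8182 + 3 × 1.6787 = 7.8544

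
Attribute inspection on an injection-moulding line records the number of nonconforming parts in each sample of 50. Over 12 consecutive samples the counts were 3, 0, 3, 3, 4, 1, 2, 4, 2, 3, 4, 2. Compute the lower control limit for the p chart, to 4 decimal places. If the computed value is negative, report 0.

p̄ = Σdᵢ / (k·n) = 31 / (12 × 50) = 0.05167
LCL = p̄ − 3·√(p̄(1−p̄)/n) = 0.05167 − 3 × 0.03130 = -0.04225 → 0 (negative, so LCL = 0)

0.0000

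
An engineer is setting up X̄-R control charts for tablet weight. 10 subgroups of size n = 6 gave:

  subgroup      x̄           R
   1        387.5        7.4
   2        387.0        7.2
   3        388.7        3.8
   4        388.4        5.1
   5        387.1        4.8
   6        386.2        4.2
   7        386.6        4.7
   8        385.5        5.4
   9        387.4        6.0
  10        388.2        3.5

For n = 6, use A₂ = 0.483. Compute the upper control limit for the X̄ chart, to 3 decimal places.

X̄̄ = (387.5 + 387.0 + 388.7 + 388.4 + 387.1 + 386.2 + 386.6 + 385.5 + 387.4 + 388.2) / 10 = 3872.6000 / 10 = 387.2600
R̄ = (7.4 + 7.2 + 3.8 + 5.1 + 4.8 + 4.2 + 4.7 + 5.4 + 6.0 + 3.5) / 10 = 52.1000 / 10 = 5.2100
UCL = X̄̄ + A₂·R̄ = 387.2600 + 0.483 × 5.2100 = 389.7764

389.776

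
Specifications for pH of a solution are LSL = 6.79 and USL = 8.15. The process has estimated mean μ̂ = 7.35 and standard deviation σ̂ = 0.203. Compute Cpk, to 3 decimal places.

0.920

Cpu = (USL − μ̂) / (3σ̂) = (8.15 − 7.35) / (3 × 0.203) = 1.3136; Cpl = (μ̂ − LSL) / (3σ̂) = (7.35 − 6.79) / (3 × 0.203) = 0.9195; Cpk = min(Cpu, Cpl) = 0.9195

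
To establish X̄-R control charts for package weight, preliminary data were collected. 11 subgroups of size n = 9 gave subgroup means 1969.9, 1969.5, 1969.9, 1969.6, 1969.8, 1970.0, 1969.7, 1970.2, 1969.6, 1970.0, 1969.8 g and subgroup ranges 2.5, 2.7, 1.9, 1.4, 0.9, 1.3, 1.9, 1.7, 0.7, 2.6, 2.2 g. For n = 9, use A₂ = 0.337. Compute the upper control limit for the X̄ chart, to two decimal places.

X̄̄ = (1969.9 + 1969.5 + 1969.9 + 1969.6 + 1969.8 + 1970.0 + 1969.7 + 1970.2 + 1969.6 + 1970.0 + 1969.8) / 11 = 21668.0000 / 11 = 1969.8182
R̄ = (2.5 + 2.7 + 1.9 + 1.4 + 0.9 + 1.3 + 1.9 + 1.7 + 0.7 + 2.6 + 2.2) / 11 = 19.8000 / 11 = 1.8000
UCL = X̄̄ + A₂·R̄ = 1969.8182 + 0.337 × 1.8000 = 1970.4248

1970.42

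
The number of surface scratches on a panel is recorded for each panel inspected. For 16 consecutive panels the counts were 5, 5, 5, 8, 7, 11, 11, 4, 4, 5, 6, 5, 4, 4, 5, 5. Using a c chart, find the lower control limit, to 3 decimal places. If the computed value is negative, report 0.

0.000

c̄ = (5 + 5 + 5 + 8 + 7 + 11 + 11 + 4 + 4 + 5 + 6 + 5 + 4 + 4 + 5 + 5) / 16 = 94 / 16 = 5.8750
LCL = c̄ − 3√c̄ = 5.8750 − 3 × 2.4238 = -1.3965 → 0 (cannot be negative)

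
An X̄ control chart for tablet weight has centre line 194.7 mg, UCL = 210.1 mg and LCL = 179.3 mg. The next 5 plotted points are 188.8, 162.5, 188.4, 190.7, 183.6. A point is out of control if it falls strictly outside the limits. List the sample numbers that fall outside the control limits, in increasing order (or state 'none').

2

Compare each point to [179.3, 210.1]: sample 2 = 162.5 < LCL.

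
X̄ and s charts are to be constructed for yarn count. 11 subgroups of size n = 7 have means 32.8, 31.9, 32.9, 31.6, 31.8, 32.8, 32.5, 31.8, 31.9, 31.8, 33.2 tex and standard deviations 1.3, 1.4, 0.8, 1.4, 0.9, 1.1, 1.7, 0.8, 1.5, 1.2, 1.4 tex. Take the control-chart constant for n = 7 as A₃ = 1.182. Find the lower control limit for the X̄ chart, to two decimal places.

X̄̄ = (32.8 + 31.9 + 32.9 + 31.6 + 31.8 + 32.8 + 32.5 + 31.8 + 31.9 + 31.8 + 33.2) / 11 = 32.2727
s̄ = (1.3 + 1.4 + 0.8 + 1.4 + 0.9 + 1.1 + 1.7 + 0.8 + 1.5 + 1.2 + 1.4) / 11 = 1.2273
LCL = X̄̄ − A₃·s̄ = 32.2727 − 1.182 × 1.2273 = 30.8221

30.82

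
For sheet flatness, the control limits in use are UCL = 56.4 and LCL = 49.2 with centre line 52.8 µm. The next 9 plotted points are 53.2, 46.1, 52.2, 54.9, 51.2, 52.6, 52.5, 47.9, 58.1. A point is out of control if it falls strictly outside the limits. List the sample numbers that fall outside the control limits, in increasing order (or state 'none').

2, 8, 9

Compare each point to [49.2, 56.4]: sample 2 = 46.1 < LCL; sample 8 = 47.9 < LCL; sample 9 = 58.1 > UCL.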